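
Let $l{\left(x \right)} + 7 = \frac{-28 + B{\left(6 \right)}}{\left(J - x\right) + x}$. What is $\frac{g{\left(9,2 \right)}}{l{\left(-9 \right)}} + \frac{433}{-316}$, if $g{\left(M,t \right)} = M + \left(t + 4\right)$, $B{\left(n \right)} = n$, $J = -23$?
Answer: $- \frac{169207}{43924} \approx -3.8523$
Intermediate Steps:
$l{\left(x \right)} = - \frac{139}{23}$ ($l{\left(x \right)} = -7 + \frac{-28 + 6}{\left(-23 - x\right) + x} = -7 - \frac{22}{-23} = -7 - - \frac{22}{23} = -7 + \frac{22}{23} = - \frac{139}{23}$)
$g{\left(M,t \right)} = 4 + M + t$ ($g{\left(M,t \right)} = M + \left(4 + t\right) = 4 + M + t$)
$\frac{g{\left(9,2 \right)}}{l{\left(-9 \right)}} + \frac{433}{-316} = \frac{4 + 9 + 2}{- \frac{139}{23}} + \frac{433}{-316} = 15 \left(- \frac{23}{139}\right) + 433 \left(- \frac{1}{316}\right) = - \frac{345}{139} - \frac{433}{316} = - \frac{169207}{43924}$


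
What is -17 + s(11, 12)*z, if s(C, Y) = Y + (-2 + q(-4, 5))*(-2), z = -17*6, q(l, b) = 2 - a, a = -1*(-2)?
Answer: -1649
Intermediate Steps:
a = 2
q(l, b) = 0 (q(l, b) = 2 - 1*2 = 2 - 2 = 0)
z = -102
s(C, Y) = 4 + Y (s(C, Y) = Y + (-2 + 0)*(-2) = Y - 2*(-2) = Y + 4 = 4 + Y)
-17 + s(11, 12)*z = -17 + (4 + 12)*(-102) = -17 + 16*(-102) = -17 - 1632 = -1649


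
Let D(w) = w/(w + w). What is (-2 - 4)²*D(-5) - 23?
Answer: -5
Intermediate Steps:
D(w) = ½ (D(w) = w/((2*w)) = (1/(2*w))*w = ½)
(-2 - 4)²*D(-5) - 23 = (-2 - 4)²*(½) - 23 = (-6)²*(½) - 23 = 36*(½) - 23 = 18 - 23 = -5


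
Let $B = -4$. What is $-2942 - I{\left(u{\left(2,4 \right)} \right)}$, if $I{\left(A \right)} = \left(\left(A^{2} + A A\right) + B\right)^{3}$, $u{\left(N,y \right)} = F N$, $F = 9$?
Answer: $-267092926$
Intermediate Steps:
$u{\left(N,y \right)} = 9 N$
$I{\left(A \right)} = \left(-4 + 2 A^{2}\right)^{3}$ ($I{\left(A \right)} = \left(\left(A^{2} + A A\right) - 4\right)^{3} = \left(\left(A^{2} + A^{2}\right) - 4\right)^{3} = \left(2 A^{2} - 4\right)^{3} = \left(-4 + 2 A^{2}\right)^{3}$)
$-2942 - I{\left(u{\left(2,4 \right)} \right)} = -2942 - 8 \left(-2 + \left(9 \cdot 2\right)^{2}\right)^{3} = -2942 - 8 \left(-2 + 18^{2}\right)^{3} = -2942 - 8 \left(-2 + 324\right)^{3} = -2942 - 8 \cdot 322^{3} = -2942 - 8 \cdot 33386248 = -2942 - 267089984 = -267092926$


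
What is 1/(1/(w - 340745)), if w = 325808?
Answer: -14937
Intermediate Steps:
1/(1/(w - 340745)) = 1/(1/(325808 - 340745)) = 1/(1/(-14937)) = 1/(-1/14937) = -14937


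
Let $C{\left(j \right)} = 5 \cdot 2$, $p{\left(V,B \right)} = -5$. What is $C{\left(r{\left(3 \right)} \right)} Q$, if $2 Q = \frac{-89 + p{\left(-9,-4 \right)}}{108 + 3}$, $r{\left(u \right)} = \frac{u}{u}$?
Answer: $- \frac{470}{111} \approx -4.2342$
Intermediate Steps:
$r{\left(u \right)} = 1$
$C{\left(j \right)} = 10$
$Q = - \frac{47}{111}$ ($Q = \frac{\left(-89 - 5\right) \frac{1}{108 + 3}}{2} = \frac{\left(-94\right) \frac{1}{111}}{2} = \frac{1}{2} \left(- \frac{94}{111}\right) = - \frac{47}{111} \approx -0.42342$)
$C{\left(r{\left(3 \right)} \right)} Q = 10 \left(- \frac{47}{111}\right) = - \frac{470}{111}$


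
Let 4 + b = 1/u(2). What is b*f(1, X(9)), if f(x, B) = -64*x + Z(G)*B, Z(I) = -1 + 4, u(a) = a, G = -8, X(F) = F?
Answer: 259/2 ≈ 129.50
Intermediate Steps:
Z(I) = 3
b = -7/2 (b = -4 + 1/2 = -4 + ½ = -7/2 ≈ -3.5000)
f(x, B) = -64*x + 3*B
b*f(1, X(9)) = -7*(-64*1 + 3*9)/2 = -7*(-64 + 27)/2 = -7/2*(-37) = 259/2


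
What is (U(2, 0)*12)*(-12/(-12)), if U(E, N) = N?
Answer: 0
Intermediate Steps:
(U(2, 0)*12)*(-12/(-12)) = (0*12)*(-12/(-12)) = 0*(-12*(-1/12)) = 0*1 = 0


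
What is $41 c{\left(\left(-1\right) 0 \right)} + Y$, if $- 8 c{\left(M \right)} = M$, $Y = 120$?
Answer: $120$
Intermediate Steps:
$c{\left(M \right)} = - \frac{M}{8}$
$41 c{\left(\left(-1\right) 0 \right)} + Y = 41 \left(- \frac{\left(-1\right) 0}{8}\right) + 120 = 41 \left(\left(- \frac{1}{8}\right) 0\right) + 120 = 41 \cdot 0 + 120 = 0 + 120 = 120$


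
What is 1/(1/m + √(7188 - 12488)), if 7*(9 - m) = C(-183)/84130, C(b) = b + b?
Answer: 156077521698/7445429226670445 - 14047946954568*I*√53/7445429226670445 ≈ 2.0963e-5 - 0.013736*I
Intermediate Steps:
C(b) = 2*b
m = 2650278/294455 (m = 9 - 2*(-183)/(7*84130) = 9 - (-366)/(7*84130) = 9 - ⅐*(-183/42065) = 9 + 183/294455 = 2650278/294455 ≈ 9.0006)
1/(1/m + √(7188 - 12488)) = 1/(1/(2650278/294455) + √(7188 - 12488)) = 1/(294455/2650278 + √(-5300)) = 1/(294455/2650278 + 10*I*√53)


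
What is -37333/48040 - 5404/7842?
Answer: -276186773/188364840 ≈ -1.4662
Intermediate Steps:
-37333/48040 - 5404/7842 = -37333*1/48040 - 5404*1/7842 = -37333/48040 - 2702/3921 = -276186773/188364840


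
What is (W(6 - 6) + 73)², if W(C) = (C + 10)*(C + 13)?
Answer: 41209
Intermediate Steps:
W(C) = (10 + C)*(13 + C)
(W(6 - 6) + 73)² = ((130 + (6 - 6)² + 23*(6 - 6)) + 73)² = ((130 + 0² + 23*0) + 73)² = ((130 + 0 + 0) + 73)² = (130 + 73)² = 203² = 41209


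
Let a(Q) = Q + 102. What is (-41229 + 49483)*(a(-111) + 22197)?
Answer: 183139752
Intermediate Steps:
a(Q) = 102 + Q
(-41229 + 49483)*(a(-111) + 22197) = (-41229 + 49483)*((102 - 111) + 22197) = 8254*(-9 + 22197) = 8254*22188 = 183139752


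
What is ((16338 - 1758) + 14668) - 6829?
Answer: 22419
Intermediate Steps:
((16338 - 1758) + 14668) - 6829 = (14580 + 14668) - 6829 = 29248 - 6829 = 22419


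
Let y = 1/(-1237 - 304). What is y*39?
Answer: -39/1541 ≈ -0.025308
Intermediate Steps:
y = -1/1541 (y = 1/(-1541) = -1/1541 ≈ -0.00064893)
y*39 = -1/1541*39 = -39/1541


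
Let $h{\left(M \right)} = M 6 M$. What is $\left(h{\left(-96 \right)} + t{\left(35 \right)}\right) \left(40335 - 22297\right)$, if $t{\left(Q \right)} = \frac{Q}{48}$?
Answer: $\frac{23938617617}{24} \approx 9.9744 \cdot 10^{8}$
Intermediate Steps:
$h{\left(M \right)} = 6 M^{2}$ ($h{\left(M \right)} = 6 M M = 6 M^{2}$)
$t{\left(Q \right)} = \frac{Q}{48}$ ($t{\left(Q \right)} = Q \frac{1}{48} = \frac{Q}{48}$)
$\left(h{\left(-96 \right)} + t{\left(35 \right)}\right) \left(40335 - 22297\right) = \left(6 \left(-96\right)^{2} + \frac{1}{48} \cdot 35\right) \left(40335 - 22297\right) = \left(6 \cdot 9216 + \frac{35}{48}\right) 18038 = \left(55296 + \frac{35}{48}\right) 18038 = \frac{2654243}{48} \cdot 18038 = \frac{23938617617}{24}$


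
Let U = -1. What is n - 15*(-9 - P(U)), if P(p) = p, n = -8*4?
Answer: 88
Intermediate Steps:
n = -32
n - 15*(-9 - P(U)) = -32 - 15*(-9 - 1*(-1)) = -32 - 15*(-9 + 1) = -32 - 15*(-8) = -32 + 120 = 88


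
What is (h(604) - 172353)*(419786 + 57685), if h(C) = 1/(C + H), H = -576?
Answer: -2304219181893/28 ≈ -8.2294e+10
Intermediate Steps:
h(C) = 1/(-576 + C) (h(C) = 1/(C - 576) = 1/(-576 + C))
(h(604) - 172353)*(419786 + 57685) = (1/(-576 + 604) - 172353)*(419786 + 57685) = (1/28 - 172353)*477471 = -4825883/28*477471 = -2304219181893/28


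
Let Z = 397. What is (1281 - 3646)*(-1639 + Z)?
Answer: 2937330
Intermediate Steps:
(1281 - 3646)*(-1639 + Z) = (1281 - 3646)*(-1639 + 397) = -2365*(-1242) = 2937330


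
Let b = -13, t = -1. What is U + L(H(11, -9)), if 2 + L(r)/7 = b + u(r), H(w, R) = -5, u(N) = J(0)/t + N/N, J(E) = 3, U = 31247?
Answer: 31128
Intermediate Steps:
u(N) = -2 (u(N) = 3/(-1) + N/N = 3*(-1) + 1 = -3 + 1 = -2)
L(r) = -119 (L(r) = -14 + 7*(-13 - 2) = -14 + 7*(-15) = -14 - 105 = -119)
U + L(H(11, -9)) = 31247 - 119 = 31128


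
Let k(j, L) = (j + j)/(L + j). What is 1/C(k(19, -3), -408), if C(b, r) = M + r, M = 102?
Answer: -1/306 ≈ -0.0032680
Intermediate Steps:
k(j, L) = 2*j/(L + j) (k(j, L) = (2*j)/(L + j) = 2*j/(L + j))
C(b, r) = 102 + r
1/C(k(19, -3), -408) = 1/(102 - 408) = 1/(-306) = -1/306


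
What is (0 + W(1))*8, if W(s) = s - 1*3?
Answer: -16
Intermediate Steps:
W(s) = -3 + s (W(s) = s - 3 = -3 + s)
(0 + W(1))*8 = (0 + (-3 + 1))*8 = (0 - 2)*8 = -2*8 = -16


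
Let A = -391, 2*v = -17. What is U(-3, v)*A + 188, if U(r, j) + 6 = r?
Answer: 3707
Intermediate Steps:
v = -17/2 (v = (½)*(-17) = -17/2 ≈ -8.5000)
U(r, j) = -6 + r
U(-3, v)*A + 188 = (-6 - 3)*(-391) + 188 = -9*(-391) + 188 = 3519 + 188 = 3707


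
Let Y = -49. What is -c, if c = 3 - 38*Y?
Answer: -1865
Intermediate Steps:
c = 1865 (c = 3 - 38*(-49) = 3 + 1862 = 1865)
-c = -1*1865 = -1865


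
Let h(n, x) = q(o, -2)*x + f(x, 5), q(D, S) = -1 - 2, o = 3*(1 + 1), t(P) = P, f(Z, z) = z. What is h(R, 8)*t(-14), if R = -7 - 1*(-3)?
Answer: 266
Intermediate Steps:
R = -4 (R = -7 + 3 = -4)
o = 6 (o = 3*2 = 6)
q(D, S) = -3
h(n, x) = 5 - 3*x (h(n, x) = -3*x + 5 = 5 - 3*x)
h(R, 8)*t(-14) = (5 - 3*8)*(-14) = (5 - 24)*(-14) = -19*(-14) = 266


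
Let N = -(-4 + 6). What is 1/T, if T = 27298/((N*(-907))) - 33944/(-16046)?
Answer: 7276861/124899531 ≈ 0.058262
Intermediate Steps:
N = -2 (N = -1*2 = -2)
T = 124899531/7276861 (T = 27298/((-2*(-907))) - 33944/(-16046) = 27298/1814 - 33944*(-1/16046) = 27298*(1/1814) + 16972/8023 = 13649/907 + 16972/8023 = 124899531/7276861 ≈ 17.164)
1/T = 1/(124899531/7276861) = 7276861/124899531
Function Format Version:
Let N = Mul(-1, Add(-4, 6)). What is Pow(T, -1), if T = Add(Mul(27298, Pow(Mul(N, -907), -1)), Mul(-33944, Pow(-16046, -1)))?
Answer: Rational(7276861, 124899531) ≈ 0.058262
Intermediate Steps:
N = -2 (N = Mul(-1, 2) = -2)
T = Rational(124899531, 7276861) (T = Add(Mul(27298, Pow(Mul(-2, -907), -1)), Mul(-33944, Pow(-16046, -1))) = Add(Mul(27298, Pow(1814, -1)), Mul(-33944, Rational(-1, 16046))) = Add(Mul(27298, Rational(1, 1814)), Rational(16972, 8023)) = Add(Rational(13649, 907), Rational(16972, 8023)) = Rational(124899531, 7276861) ≈ 17.164)
Pow(T, -1) = Pow(Rational(124899531, 7276861), -1) = Rational(7276861, 124899531)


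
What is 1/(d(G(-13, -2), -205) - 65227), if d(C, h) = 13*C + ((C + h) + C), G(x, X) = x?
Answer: -1/65627 ≈ -1.5238e-5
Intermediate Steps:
d(C, h) = h + 15*C (d(C, h) = 13*C + (h + 2*C) = h + 15*C)
1/(d(G(-13, -2), -205) - 65227) = 1/((-205 + 15*(-13)) - 65227) = 1/((-205 - 195) - 65227) = 1/(-400 - 65227) = 1/(-65627) = -1/65627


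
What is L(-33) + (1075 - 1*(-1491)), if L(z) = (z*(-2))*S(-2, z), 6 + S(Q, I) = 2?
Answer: 2302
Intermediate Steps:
S(Q, I) = -4 (S(Q, I) = -6 + 2 = -4)
L(z) = 8*z (L(z) = (z*(-2))*(-4) = -2*z*(-4) = 8*z)
L(-33) + (1075 - 1*(-1491)) = 8*(-33) + (1075 - 1*(-1491)) = -264 + (1075 + 1491) = -264 + 2566 = 2302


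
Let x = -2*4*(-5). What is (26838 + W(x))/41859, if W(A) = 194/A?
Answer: 536857/837180 ≈ 0.64127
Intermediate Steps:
x = 40 (x = -8*(-5) = 40)
(26838 + W(x))/41859 = (26838 + 194/40)/41859 = (26838 + 194*(1/40))*(1/41859) = (26838 + 97/20)*(1/41859) = (536857/20)*(1/41859) = 536857/837180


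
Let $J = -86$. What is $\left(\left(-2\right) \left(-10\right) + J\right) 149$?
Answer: $-9834$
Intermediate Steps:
$\left(\left(-2\right) \left(-10\right) + J\right) 149 = \left(\left(-2\right) \left(-10\right) - 86\right) 149 = \left(20 - 86\right) 149 = \left(-66\right) 149 = -9834$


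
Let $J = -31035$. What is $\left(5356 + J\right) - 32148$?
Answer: $-57827$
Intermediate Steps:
$\left(5356 + J\right) - 32148 = \left(5356 - 31035\right) - 32148 = -25679 - 32148 = -57827$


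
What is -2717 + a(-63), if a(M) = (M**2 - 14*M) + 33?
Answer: 2167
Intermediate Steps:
a(M) = 33 + M**2 - 14*M
-2717 + a(-63) = -2717 + (33 + (-63)**2 - 14*(-63)) = -2717 + (33 + 3969 + 882) = -2717 + 4884 = 2167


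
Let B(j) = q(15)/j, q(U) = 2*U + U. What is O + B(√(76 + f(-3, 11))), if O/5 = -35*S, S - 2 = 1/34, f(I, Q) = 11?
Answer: -12075/34 + 15*√87/29 ≈ -350.32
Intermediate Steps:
q(U) = 3*U
B(j) = 45/j (B(j) = (3*15)/j = 45/j)
S = 69/34 (S = 2 + 1/34 = 69/34 ≈ 2.0294)
O = -12075/34 (O = 5*(-35*69/34) = 5*(-2415/34) = -12075/34 ≈ -355.15)
O + B(√(76 + f(-3, 11))) = -12075/34 + 45/(√(76 + 11)) = -12075/34 + 45/(√87) = -12075/34 + 45*(√87/87) = -12075/34 + 15*√87/29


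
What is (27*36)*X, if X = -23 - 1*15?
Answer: -36936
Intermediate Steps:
X = -38 (X = -23 - 15 = -38)
(27*36)*X = (27*36)*(-38) = 972*(-38) = -36936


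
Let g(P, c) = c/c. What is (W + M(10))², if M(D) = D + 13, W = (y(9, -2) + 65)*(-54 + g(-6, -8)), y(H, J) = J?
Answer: 10995856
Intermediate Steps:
g(P, c) = 1
W = -3339 (W = (-2 + 65)*(-54 + 1) = 63*(-53) = -3339)
M(D) = 13 + D
(W + M(10))² = (-3339 + (13 + 10))² = (-3339 + 23)² = (-3316)² = 10995856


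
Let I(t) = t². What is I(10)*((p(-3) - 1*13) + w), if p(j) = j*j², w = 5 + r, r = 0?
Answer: -3500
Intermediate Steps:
w = 5 (w = 5 + 0 = 5)
p(j) = j³
I(10)*((p(-3) - 1*13) + w) = 10²*(((-3)³ - 1*13) + 5) = 100*((-27 - 13) + 5) = 100*(-40 + 5) = 100*(-35) = -3500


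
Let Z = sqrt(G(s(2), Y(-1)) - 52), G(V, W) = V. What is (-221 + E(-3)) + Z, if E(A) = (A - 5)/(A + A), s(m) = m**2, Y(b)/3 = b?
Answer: -659/3 + 4*I*sqrt(3) ≈ -219.67 + 6.9282*I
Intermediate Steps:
Y(b) = 3*b
E(A) = (-5 + A)/(2*A) (E(A) = (-5 + A)/((2*A)) = (-5 + A)*(1/(2*A)) = (-5 + A)/(2*A))
Z = 4*I*sqrt(3) (Z = sqrt(2**2 - 52) = sqrt(4 - 52) = sqrt(-48) = 4*I*sqrt(3) ≈ 6.9282*I)
(-221 + E(-3)) + Z = (-221 + (1/2)*(-5 - 3)/(-3)) + 4*I*sqrt(3) = (-221 + (1/2)*(-1/3)*(-8)) + 4*I*sqrt(3) = (-221 + 4/3) + 4*I*sqrt(3) = -659/3 + 4*I*sqrt(3)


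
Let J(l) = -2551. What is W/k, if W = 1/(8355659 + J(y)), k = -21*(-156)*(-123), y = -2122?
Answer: -1/3365868162384 ≈ -2.9710e-13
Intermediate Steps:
k = -402948 (k = 3276*(-123) = -402948)
W = 1/8353108 (W = 1/(8355659 - 2551) = 1/8353108 ≈ 1.1972e-7)
W/k = (1/8353108)/(-402948) = (1/8353108)*(-1/402948) = -1/3365868162384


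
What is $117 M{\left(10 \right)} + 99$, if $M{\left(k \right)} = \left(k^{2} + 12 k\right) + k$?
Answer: $27009$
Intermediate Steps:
$M{\left(k \right)} = k^{2} + 13 k$
$117 M{\left(10 \right)} + 99 = 117 \cdot 10 \left(13 + 10\right) + 99 = 117 \cdot 10 \cdot 23 + 99 = 117 \cdot 230 + 99 = 26910 + 99 = 27009$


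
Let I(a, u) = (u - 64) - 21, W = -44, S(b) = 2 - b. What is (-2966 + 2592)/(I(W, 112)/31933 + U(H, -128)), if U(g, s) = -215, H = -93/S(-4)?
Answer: 5971471/3432784 ≈ 1.7395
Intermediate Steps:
H = -31/2 (H = -93/(2 - 1*(-4)) = -93/(2 + 4) = -93/6 = -93*⅙ = -31/2 ≈ -15.500)
I(a, u) = -85 + u (I(a, u) = (-64 + u) - 21 = -85 + u)
(-2966 + 2592)/(I(W, 112)/31933 + U(H, -128)) = (-2966 + 2592)/((-85 + 112)/31933 - 215) = -374/(27*(1/31933) - 215) = -374/(27/31933 - 215) = -374/(-6865568/31933) = -374*(-31933/6865568) = 5971471/3432784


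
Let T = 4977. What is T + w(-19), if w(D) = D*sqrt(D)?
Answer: 4977 - 19*I*sqrt(19) ≈ 4977.0 - 82.819*I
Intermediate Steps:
w(D) = D**(3/2)
T + w(-19) = 4977 + (-19)**(3/2) = 4977 - 19*I*sqrt(19)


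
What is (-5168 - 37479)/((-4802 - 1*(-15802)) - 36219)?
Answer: 42647/25219 ≈ 1.6911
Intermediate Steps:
(-5168 - 37479)/((-4802 - 1*(-15802)) - 36219) = -42647/((-4802 + 15802) - 36219) = -42647/(11000 - 36219) = -42647/(-25219) = -42647*(-1/25219) = 42647/25219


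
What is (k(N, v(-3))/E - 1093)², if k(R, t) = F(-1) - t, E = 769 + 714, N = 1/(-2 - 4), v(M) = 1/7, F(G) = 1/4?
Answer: 2059864396861441/1724242576 ≈ 1.1946e+6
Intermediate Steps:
F(G) = ¼
v(M) = ⅐ (v(M) = 1*(⅐) = ⅐)
N = -⅙ (N = 1/(-6) = -⅙ ≈ -0.16667)
E = 1483
k(R, t) = ¼ - t
(k(N, v(-3))/E - 1093)² = ((¼ - 1*⅐)/1483 - 1093)² = ((¼ - ⅐)*(1/1483) - 1093)² = ((3/28)*(1/1483) - 1093)² = (3/41524 - 1093)² = (-45385729/41524)² = 2059864396861441/1724242576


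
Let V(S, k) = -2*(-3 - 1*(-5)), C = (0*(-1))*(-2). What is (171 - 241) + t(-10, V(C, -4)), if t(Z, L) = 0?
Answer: -70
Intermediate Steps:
C = 0 (C = 0*(-2) = 0)
V(S, k) = -4 (V(S, k) = -2*(-3 + 5) = -2*2 = -4)
(171 - 241) + t(-10, V(C, -4)) = (171 - 241) + 0 = -70 + 0 = -70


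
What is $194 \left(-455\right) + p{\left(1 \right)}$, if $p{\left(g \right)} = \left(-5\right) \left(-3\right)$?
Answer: $-88255$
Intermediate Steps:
$p{\left(g \right)} = 15$
$194 \left(-455\right) + p{\left(1 \right)} = 194 \left(-455\right) + 15 = -88270 + 15 = -88255$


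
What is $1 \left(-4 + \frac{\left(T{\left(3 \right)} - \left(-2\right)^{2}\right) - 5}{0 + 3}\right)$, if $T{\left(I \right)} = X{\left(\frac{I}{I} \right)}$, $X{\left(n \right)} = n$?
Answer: $- \frac{20}{3} \approx -6.6667$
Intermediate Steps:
$T{\left(I \right)} = 1$ ($T{\left(I \right)} = \frac{I}{I} = 1$)
$1 \left(-4 + \frac{\left(T{\left(3 \right)} - \left(-2\right)^{2}\right) - 5}{0 + 3}\right) = 1 \left(-4 + \frac{\left(1 - \left(-2\right)^{2}\right) - 5}{0 + 3}\right) = 1 \left(-4 + \frac{\left(1 - 4\right) - 5}{3}\right) = 1 \left(-4 + \left(\left(1 - 4\right) - 5\right) \frac{1}{3}\right) = 1 \left(-4 + \left(-3 - 5\right) \frac{1}{3}\right) = 1 \left(-4 - \frac{8}{3}\right) = 1 \left(- \frac{20}{3}\right) = - \frac{20}{3}$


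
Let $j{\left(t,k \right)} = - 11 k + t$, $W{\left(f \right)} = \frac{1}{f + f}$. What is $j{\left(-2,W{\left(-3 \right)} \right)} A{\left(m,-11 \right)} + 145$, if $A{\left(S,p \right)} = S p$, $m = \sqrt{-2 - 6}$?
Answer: $145 + \frac{11 i \sqrt{2}}{3} \approx 145.0 + 5.1854 i$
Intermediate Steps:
$W{\left(f \right)} = \frac{1}{2 f}$
$m = 2 i \sqrt{2}$ ($m = \sqrt{-8} = 2 i \sqrt{2} \approx 2.8284 i$)
$j{\left(t,k \right)} = t - 11 k$
$j{\left(-2,W{\left(-3 \right)} \right)} A{\left(m,-11 \right)} + 145 = \left(-2 - 11 \frac{1}{2 \left(-3\right)}\right) 2 i \sqrt{2} \left(-11\right) + 145 = \left(-2 - 11 \cdot \frac{1}{2} \left(- \frac{1}{3}\right)\right) \left(- 22 i \sqrt{2}\right) + 145 = \left(-2 - - \frac{11}{6}\right) \left(- 22 i \sqrt{2}\right) + 145 = \left(-2 + \frac{11}{6}\right) \left(- 22 i \sqrt{2}\right) + 145 = - \frac{\left(-22\right) i \sqrt{2}}{6} + 145 = \frac{11 i \sqrt{2}}{3} + 145 = 145 + \frac{11 i \sqrt{2}}{3}$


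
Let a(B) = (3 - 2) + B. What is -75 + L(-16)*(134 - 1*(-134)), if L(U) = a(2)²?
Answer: 2337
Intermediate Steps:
a(B) = 1 + B
L(U) = 9 (L(U) = (1 + 2)² = 3² = 9)
-75 + L(-16)*(134 - 1*(-134)) = -75 + 9*(134 - 1*(-134)) = -75 + 9*(134 + 134) = -75 + 9*268 = -75 + 2412 = 2337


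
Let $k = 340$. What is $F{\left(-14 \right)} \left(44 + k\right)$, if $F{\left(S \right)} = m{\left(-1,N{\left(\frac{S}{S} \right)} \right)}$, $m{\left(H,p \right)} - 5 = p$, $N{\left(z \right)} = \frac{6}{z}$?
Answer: $4224$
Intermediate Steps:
$m{\left(H,p \right)} = 5 + p$
$F{\left(S \right)} = 11$ ($F{\left(S \right)} = 5 + \frac{6}{S \frac{1}{S}} = 5 + \frac{6}{1} = 5 + 6 \cdot 1 = 5 + 6 = 11$)
$F{\left(-14 \right)} \left(44 + k\right) = 11 \left(44 + 340\right) = 11 \cdot 384 = 4224$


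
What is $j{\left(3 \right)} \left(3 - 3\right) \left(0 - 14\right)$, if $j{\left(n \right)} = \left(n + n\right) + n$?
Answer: $0$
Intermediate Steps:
$j{\left(n \right)} = 3 n$ ($j{\left(n \right)} = 2 n + n = 3 n$)
$j{\left(3 \right)} \left(3 - 3\right) \left(0 - 14\right) = 3 \cdot 3 \left(3 - 3\right) \left(0 - 14\right) = 9 \cdot 0 \left(-14\right) = 0 \left(-14\right) = 0$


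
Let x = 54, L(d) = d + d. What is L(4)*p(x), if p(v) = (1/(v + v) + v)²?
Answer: 34023889/1458 ≈ 23336.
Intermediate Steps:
L(d) = 2*d
p(v) = (v + 1/(2*v))² (p(v) = (1/(2*v) + v)² = (v + 1/(2*v))²)
L(4)*p(x) = (2*4)*((¼)*(1 + 2*54²)²/54²) = 8*((¼)*(1/2916)*(1 + 2*2916)²) = 8*((¼)*(1/2916)*(1 + 5832)²) = 8*((¼)*(1/2916)*5833²) = 8*((¼)*(1/2916)*34023889) = 8*(34023889/11664) = 34023889/1458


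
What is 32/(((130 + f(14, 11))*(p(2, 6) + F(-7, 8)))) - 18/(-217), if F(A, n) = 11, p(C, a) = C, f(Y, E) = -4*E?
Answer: 13534/121303 ≈ 0.11157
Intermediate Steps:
32/(((130 + f(14, 11))*(p(2, 6) + F(-7, 8)))) - 18/(-217) = 32/(((130 - 4*11)*(2 + 11))) - 18/(-217) = 32/(((130 - 44)*13)) - 18*(-1/217) = 32/((86*13)) + 18/217 = 32/1118 + 18/217 = 32*(1/1118) + 18/217 = 16/559 + 18/217 = 13534/121303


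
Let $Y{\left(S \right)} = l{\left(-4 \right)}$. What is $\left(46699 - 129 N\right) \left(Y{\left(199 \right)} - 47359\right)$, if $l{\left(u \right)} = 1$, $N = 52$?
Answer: $-1893893778$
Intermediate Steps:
$Y{\left(S \right)} = 1$
$\left(46699 - 129 N\right) \left(Y{\left(199 \right)} - 47359\right) = \left(46699 - 6708\right) \left(1 - 47359\right) = \left(46699 - 6708\right) \left(-47358\right) = 39991 \left(-47358\right) = -1893893778$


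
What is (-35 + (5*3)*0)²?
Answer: 1225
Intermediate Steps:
(-35 + (5*3)*0)² = (-35 + 15*0)² = (-35 + 0)² = (-35)² = 1225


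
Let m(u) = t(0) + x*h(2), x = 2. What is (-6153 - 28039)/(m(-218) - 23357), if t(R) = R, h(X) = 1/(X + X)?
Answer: 68384/46713 ≈ 1.4639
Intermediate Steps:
h(X) = 1/(2*X)
m(u) = ½ (m(u) = 0 + 2*((½)/2) = 0 + 2*((½)*(½)) = 0 + 2*(¼) = 0 + ½ = ½)
(-6153 - 28039)/(m(-218) - 23357) = (-6153 - 28039)/(½ - 23357) = -34192/(-46713/2) = -34192*(-2/46713) = 68384/46713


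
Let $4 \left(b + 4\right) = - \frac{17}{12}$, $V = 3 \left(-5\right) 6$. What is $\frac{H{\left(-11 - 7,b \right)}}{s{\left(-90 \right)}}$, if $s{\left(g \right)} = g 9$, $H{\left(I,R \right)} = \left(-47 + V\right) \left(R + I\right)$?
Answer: $- \frac{147001}{38880} \approx -3.7809$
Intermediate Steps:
$V = -90$ ($V = \left(-15\right) 6 = -90$)
$b = - \frac{209}{48}$ ($b = -4 + \frac{\left(-17\right) \frac{1}{12}}{4} = -4 + \frac{1}{4} \left(- \frac{17}{12}\right) = -4 - \frac{17}{48} = - \frac{209}{48} \approx -4.3542$)
$H{\left(I,R \right)} = - 137 I - 137 R$ ($H{\left(I,R \right)} = \left(-47 - 90\right) \left(R + I\right) = - 137 \left(I + R\right) = - 137 I - 137 R$)
$s{\left(g \right)} = 9 g$
$\frac{H{\left(-11 - 7,b \right)}}{s{\left(-90 \right)}} = \frac{- 137 \left(-11 - 7\right) - - \frac{28633}{48}}{9 \left(-90\right)} = \frac{\left(-137\right) \left(-18\right) + \frac{28633}{48}}{-810} = \left(2466 + \frac{28633}{48}\right) \left(- \frac{1}{810}\right) = \frac{147001}{48} \left(- \frac{1}{810}\right) = - \frac{147001}{38880}$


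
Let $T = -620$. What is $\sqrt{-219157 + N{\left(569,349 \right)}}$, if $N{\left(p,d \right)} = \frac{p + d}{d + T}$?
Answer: $\frac{i \sqrt{16095358015}}{271} \approx 468.15 i$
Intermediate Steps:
$N{\left(p,d \right)} = \frac{d + p}{-620 + d}$ ($N{\left(p,d \right)} = \frac{p + d}{d - 620} = \frac{d + p}{-620 + d}$)
$\sqrt{-219157 + N{\left(569,349 \right)}} = \sqrt{-219157 + \frac{349 + 569}{-620 + 349}} = \sqrt{-219157 + \frac{1}{-271} \cdot 918} = \sqrt{-219157 - \frac{918}{271}} = \sqrt{- \frac{59392465}{271}} = \frac{i \sqrt{16095358015}}{271}$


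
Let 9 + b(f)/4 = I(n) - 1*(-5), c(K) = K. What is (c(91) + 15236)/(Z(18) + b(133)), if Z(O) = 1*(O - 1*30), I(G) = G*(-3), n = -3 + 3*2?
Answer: -15327/64 ≈ -239.48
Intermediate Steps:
n = 3 (n = -3 + 6 = 3)
I(G) = -3*G
Z(O) = -30 + O (Z(O) = 1*(O - 30) = 1*(-30 + O) = -30 + O)
b(f) = -52 (b(f) = -36 + 4*(-3*3 - 1*(-5)) = -36 + 4*(-9 + 5) = -36 + 4*(-4) = -36 - 16 = -52)
(c(91) + 15236)/(Z(18) + b(133)) = (91 + 15236)/((-30 + 18) - 52) = 15327/(-12 - 52) = 15327/(-64) = 15327*(-1/64) = -15327/64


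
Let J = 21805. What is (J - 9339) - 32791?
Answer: -20325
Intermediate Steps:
(J - 9339) - 32791 = (21805 - 9339) - 32791 = 12466 - 32791 = -20325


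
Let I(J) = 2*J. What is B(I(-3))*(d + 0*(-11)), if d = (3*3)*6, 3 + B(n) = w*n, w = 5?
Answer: -1782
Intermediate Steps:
B(n) = -3 + 5*n
d = 54 (d = 9*6 = 54)
B(I(-3))*(d + 0*(-11)) = (-3 + 5*(2*(-3)))*(54 + 0*(-11)) = (-3 + 5*(-6))*(54 + 0) = (-3 - 30)*54 = -33*54 = -1782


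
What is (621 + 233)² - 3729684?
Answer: -3000368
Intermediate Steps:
(621 + 233)² - 3729684 = 854² - 3729684 = 729316 - 3729684 = -3000368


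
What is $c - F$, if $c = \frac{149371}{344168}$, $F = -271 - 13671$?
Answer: $\frac{4798539627}{344168} \approx 13942.0$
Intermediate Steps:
$F = -13942$ ($F = -271 - 13671 = -13942$)
$c = \frac{149371}{344168}$ ($c = 149371 \cdot \frac{1}{344168} = \frac{149371}{344168} \approx 0.43401$)
$c - F = \frac{149371}{344168} - -13942 = \frac{149371}{344168} + 13942 = \frac{4798539627}{344168}$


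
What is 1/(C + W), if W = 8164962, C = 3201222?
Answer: 1/11366184 ≈ 8.7980e-8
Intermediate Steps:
1/(C + W) = 1/(3201222 + 8164962) = 1/11366184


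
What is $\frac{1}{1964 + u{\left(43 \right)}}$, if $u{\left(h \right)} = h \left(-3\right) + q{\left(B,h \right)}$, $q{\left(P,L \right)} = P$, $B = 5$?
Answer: $\frac{1}{1840} \approx 0.00054348$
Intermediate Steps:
$u{\left(h \right)} = 5 - 3 h$ ($u{\left(h \right)} = h \left(-3\right) + 5 = - 3 h + 5 = 5 - 3 h$)
$\frac{1}{1964 + u{\left(43 \right)}} = \frac{1}{1964 + \left(5 - 129\right)} = \frac{1}{1964 - 124} = \frac{1}{1840}$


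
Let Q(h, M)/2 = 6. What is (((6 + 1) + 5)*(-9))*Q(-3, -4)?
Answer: -1296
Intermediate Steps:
Q(h, M) = 12 (Q(h, M) = 2*6 = 12)
(((6 + 1) + 5)*(-9))*Q(-3, -4) = (((6 + 1) + 5)*(-9))*12 = ((7 + 5)*(-9))*12 = (12*(-9))*12 = -108*12 = -1296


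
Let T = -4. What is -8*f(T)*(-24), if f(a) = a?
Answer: -768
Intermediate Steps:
-8*f(T)*(-24) = -8*(-4)*(-24) = 32*(-24) = -768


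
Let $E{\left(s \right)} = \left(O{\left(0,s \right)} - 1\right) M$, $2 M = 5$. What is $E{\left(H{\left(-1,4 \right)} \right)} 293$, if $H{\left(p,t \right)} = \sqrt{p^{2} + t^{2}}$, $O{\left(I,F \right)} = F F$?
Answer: $11720$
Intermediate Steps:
$M = \frac{5}{2}$ ($M = \frac{1}{2} \cdot 5 = \frac{5}{2} \approx 2.5$)
$O{\left(I,F \right)} = F^{2}$
$E{\left(s \right)} = - \frac{5}{2} + \frac{5 s^{2}}{2}$ ($E{\left(s \right)} = \left(s^{2} - 1\right) \frac{5}{2} = \left(-1 + s^{2}\right) \frac{5}{2} = - \frac{5}{2} + \frac{5 s^{2}}{2}$)
$E{\left(H{\left(-1,4 \right)} \right)} 293 = \left(- \frac{5}{2} + \frac{5 \left(\sqrt{\left(-1\right)^{2} + 4^{2}}\right)^{2}}{2}\right) 293 = \left(- \frac{5}{2} + \frac{5 \left(\sqrt{1 + 16}\right)^{2}}{2}\right) 293 = \left(- \frac{5}{2} + \frac{5 \left(\sqrt{17}\right)^{2}}{2}\right) 293 = \left(- \frac{5}{2} + \frac{5}{2} \cdot 17\right) 293 = \left(- \frac{5}{2} + \frac{85}{2}\right) 293 = 40 \cdot 293 = 11720$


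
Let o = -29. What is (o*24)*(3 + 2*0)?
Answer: -2088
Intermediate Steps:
(o*24)*(3 + 2*0) = (-29*24)*(3 + 2*0) = -696*(3 + 0) = -696*3 = -2088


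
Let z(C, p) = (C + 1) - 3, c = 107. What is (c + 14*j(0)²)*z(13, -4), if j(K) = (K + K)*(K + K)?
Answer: 1177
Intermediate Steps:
z(C, p) = -2 + C (z(C, p) = (1 + C) - 3 = -2 + C)
j(K) = 4*K² (j(K) = (2*K)*(2*K) = 4*K²)
(c + 14*j(0)²)*z(13, -4) = (107 + 14*(4*0²)²)*(-2 + 13) = (107 + 14*(4*0)²)*11 = (107 + 14*0²)*11 = (107 + 14*0)*11 = (107 + 0)*11 = 107*11 = 1177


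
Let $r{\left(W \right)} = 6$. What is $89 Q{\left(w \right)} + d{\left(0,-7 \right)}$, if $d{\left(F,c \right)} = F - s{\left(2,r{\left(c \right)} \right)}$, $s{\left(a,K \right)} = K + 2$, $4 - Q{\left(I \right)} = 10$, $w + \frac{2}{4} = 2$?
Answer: $-542$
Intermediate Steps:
$w = \frac{3}{2}$ ($w = - \frac{1}{2} + 2 = \frac{3}{2} \approx 1.5$)
$Q{\left(I \right)} = -6$ ($Q{\left(I \right)} = 4 - 10 = -6$)
$s{\left(a,K \right)} = 2 + K$
$d{\left(F,c \right)} = -8 + F$ ($d{\left(F,c \right)} = F - \left(2 + 6\right) = F - 8 = -8 + F$)
$89 Q{\left(w \right)} + d{\left(0,-7 \right)} = 89 \left(-6\right) + \left(-8 + 0\right) = -534 - 8 = -542$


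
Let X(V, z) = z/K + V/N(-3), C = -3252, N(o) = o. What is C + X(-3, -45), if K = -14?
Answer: -45469/14 ≈ -3247.8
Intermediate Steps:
X(V, z) = -V/3 - z/14 (X(V, z) = z/(-14) + V/(-3) = z*(-1/14) + V*(-⅓) = -z/14 - V/3 = -V/3 - z/14)
C + X(-3, -45) = -3252 + (-⅓*(-3) - 1/14*(-45)) = -3252 + (1 + 45/14) = -3252 + 59/14 = -45469/14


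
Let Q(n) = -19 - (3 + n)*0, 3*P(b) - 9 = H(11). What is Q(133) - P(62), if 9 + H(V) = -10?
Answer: -47/3 ≈ -15.667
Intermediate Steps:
H(V) = -19 (H(V) = -9 - 10 = -19)
P(b) = -10/3 (P(b) = 3 + (1/3)*(-19) = 3 - 19/3 = -10/3)
Q(n) = -19 (Q(n) = -19 - 1*0 = -19 + 0 = -19)
Q(133) - P(62) = -19 - 1*(-10/3) = -19 + 10/3 = -47/3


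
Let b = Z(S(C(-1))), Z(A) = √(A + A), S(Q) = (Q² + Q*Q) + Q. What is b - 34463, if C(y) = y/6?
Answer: -34463 + I*√2/3 ≈ -34463.0 + 0.4714*I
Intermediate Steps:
C(y) = y/6 (C(y) = y*(⅙) = y/6)
S(Q) = Q + 2*Q² (S(Q) = (Q² + Q²) + Q = 2*Q² + Q = Q + 2*Q²)
Z(A) = √2*√A (Z(A) = √(2*A) = √2*√A)
b = I*√2/3 (b = √2*√(((⅙)*(-1))*(1 + 2*((⅙)*(-1)))) = √2*√(-(1 + 2*(-⅙))/6) = √2*√(-(1 - ⅓)/6) = √2*√(-⅙*⅔) = √2*√(-⅑) = √2*(I/3) = I*√2/3 ≈ 0.4714*I)
b - 34463 = I*√2/3 - 34463 = -34463 + I*√2/3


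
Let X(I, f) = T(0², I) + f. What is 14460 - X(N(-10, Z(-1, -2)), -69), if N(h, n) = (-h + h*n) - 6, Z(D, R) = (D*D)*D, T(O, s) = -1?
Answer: 14530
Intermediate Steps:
Z(D, R) = D³ (Z(D, R) = D²*D = D³)
N(h, n) = -6 - h + h*n
X(I, f) = -1 + f
14460 - X(N(-10, Z(-1, -2)), -69) = 14460 - (-1 - 69) = 14460 - 1*(-70) = 14460 + 70 = 14530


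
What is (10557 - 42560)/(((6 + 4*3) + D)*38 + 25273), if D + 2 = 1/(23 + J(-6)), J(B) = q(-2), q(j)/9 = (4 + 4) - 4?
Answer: -1888177/1527017 ≈ -1.2365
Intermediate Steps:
q(j) = 36 (q(j) = 9*((4 + 4) - 4) = 9*(8 - 4) = 9*4 = 36)
J(B) = 36
D = -117/59 (D = -2 + 1/(23 + 36) = -2 + 1/59 = -117/59 ≈ -1.9831)
(10557 - 42560)/(((6 + 4*3) + D)*38 + 25273) = (10557 - 42560)/(((6 + 4*3) - 117/59)*38 + 25273) = -32003/(((6 + 12) - 117/59)*38 + 25273) = -32003/((18 - 117/59)*38 + 25273) = -32003/((945/59)*38 + 25273) = -32003/(35910/59 + 25273) = -32003/1527017/59 = -32003*59/1527017 = -1888177/1527017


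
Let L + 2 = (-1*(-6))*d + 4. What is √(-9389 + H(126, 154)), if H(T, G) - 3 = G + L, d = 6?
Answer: I*√9194 ≈ 95.885*I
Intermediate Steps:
L = 38 (L = -2 + (-1*(-6)*6 + 4) = -2 + (6*6 + 4) = -2 + (36 + 4) = -2 + 40 = 38)
H(T, G) = 41 + G (H(T, G) = 3 + (G + 38) = 3 + (38 + G) = 41 + G)
√(-9389 + H(126, 154)) = √(-9389 + (41 + 154)) = √(-9389 + 195) = √(-9194) = I*√9194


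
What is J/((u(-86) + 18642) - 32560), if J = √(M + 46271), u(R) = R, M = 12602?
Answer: -√58873/14004 ≈ -0.017326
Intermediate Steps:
J = √58873 (J = √(12602 + 46271) = √58873 ≈ 242.64)
J/((u(-86) + 18642) - 32560) = √58873/((-86 + 18642) - 32560) = √58873/(18556 - 32560) = √58873/(-14004) = √58873*(-1/14004) = -√58873/14004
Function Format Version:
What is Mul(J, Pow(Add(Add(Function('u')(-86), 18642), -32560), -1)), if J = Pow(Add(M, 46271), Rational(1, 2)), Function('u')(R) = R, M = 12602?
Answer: Mul(Rational(-1, 14004), Pow(58873, Rational(1, 2))) ≈ -0.017326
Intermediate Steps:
J = Pow(58873, Rational(1, 2)) (J = Pow(Add(12602, 46271), Rational(1, 2)) = Pow(58873, Rational(1, 2)) ≈ 242.64)
Mul(J, Pow(Add(Add(Function('u')(-86), 18642), -32560), -1)) = Mul(Pow(58873, Rational(1, 2)), Pow(Add(Add(-86, 18642), -32560), -1)) = Mul(Pow(58873, Rational(1, 2)), Pow(Add(18556, -32560), -1)) = Mul(Pow(58873, Rational(1, 2)), Pow(-14004, -1)) = Mul(Pow(58873, Rational(1, 2)), Rational(-1, 14004)) = Mul(Rational(-1, 14004), Pow(58873, Rational(1, 2)))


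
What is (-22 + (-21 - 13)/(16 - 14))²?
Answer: 1521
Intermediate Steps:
(-22 + (-21 - 13)/(16 - 14))² = (-22 - 34/2)² = (-22 - 34*½)² = (-22 - 17)² = (-39)² = 1521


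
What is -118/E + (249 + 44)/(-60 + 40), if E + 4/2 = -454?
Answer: -8203/570 ≈ -14.391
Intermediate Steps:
E = -456 (E = -2 - 454 = -456)
-118/E + (249 + 44)/(-60 + 40) = -118/(-456) + (249 + 44)/(-60 + 40) = -118*(-1/456) + 293/(-20) = 59/228 + 293*(-1/20) = 59/228 - 293/20 = -8203/570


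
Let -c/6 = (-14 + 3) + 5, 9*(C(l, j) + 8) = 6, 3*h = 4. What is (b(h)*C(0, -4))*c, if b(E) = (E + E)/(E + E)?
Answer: -264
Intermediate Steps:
h = 4/3 (h = (⅓)*4 = 4/3 ≈ 1.3333)
C(l, j) = -22/3 (C(l, j) = -8 + (⅑)*6 = -8 + ⅔ = -22/3)
b(E) = 1 (b(E) = (2*E)/((2*E)) = (2*E)*(1/(2*E)) = 1)
c = 36 (c = -6*((-14 + 3) + 5) = -6*(-11 + 5) = -6*(-6) = 36)
(b(h)*C(0, -4))*c = (1*(-22/3))*36 = -22/3*36 = -264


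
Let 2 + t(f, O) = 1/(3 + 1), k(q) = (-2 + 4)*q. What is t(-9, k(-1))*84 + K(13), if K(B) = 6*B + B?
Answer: -56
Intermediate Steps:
k(q) = 2*q
t(f, O) = -7/4 (t(f, O) = -2 + 1/(3 + 1) = -2 + 1/4 = -2 + ¼ = -7/4)
K(B) = 7*B
t(-9, k(-1))*84 + K(13) = -7/4*84 + 7*13 = -147 + 91 = -56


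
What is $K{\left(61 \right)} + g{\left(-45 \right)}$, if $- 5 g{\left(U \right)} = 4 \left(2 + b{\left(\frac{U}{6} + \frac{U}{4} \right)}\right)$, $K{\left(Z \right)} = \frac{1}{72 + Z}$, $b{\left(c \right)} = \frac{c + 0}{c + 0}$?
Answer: $- \frac{1591}{665} \approx -2.3925$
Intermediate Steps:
$b{\left(c \right)} = 1$ ($b{\left(c \right)} = \frac{c}{c} = 1$)
$g{\left(U \right)} = - \frac{12}{5}$ ($g{\left(U \right)} = - \frac{4 \left(2 + 1\right)}{5} = - \frac{4 \cdot 3}{5} = \left(- \frac{1}{5}\right) 12 = - \frac{12}{5}$)
$K{\left(61 \right)} + g{\left(-45 \right)} = \frac{1}{72 + 61} - \frac{12}{5} = \frac{1}{133} - \frac{12}{5} = - \frac{1591}{665}$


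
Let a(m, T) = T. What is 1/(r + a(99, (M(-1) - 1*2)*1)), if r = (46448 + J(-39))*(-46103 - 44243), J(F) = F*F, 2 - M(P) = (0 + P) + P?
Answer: -1/4333807272 ≈ -2.3074e-10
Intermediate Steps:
M(P) = 2 - 2*P (M(P) = 2 - ((0 + P) + P) = 2 - (P + P) = 2 - 2*P)
J(F) = F²
r = -4333807274 (r = (46448 + (-39)²)*(-46103 - 44243) = (46448 + 1521)*(-90346) = 47969*(-90346) = -4333807274)
1/(r + a(99, (M(-1) - 1*2)*1)) = 1/(-4333807274 + ((2 - 2*(-1)) - 1*2)*1) = 1/(-4333807274 + ((2 + 2) - 2)*1) = 1/(-4333807274 + (4 - 2)*1) = 1/(-4333807274 + 2*1) = 1/(-4333807274 + 2) = 1/(-4333807272) = -1/4333807272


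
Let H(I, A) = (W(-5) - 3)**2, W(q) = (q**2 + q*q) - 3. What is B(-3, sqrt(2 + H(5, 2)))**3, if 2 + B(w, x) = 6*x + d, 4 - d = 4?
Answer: -418616 + 418680*sqrt(1938) ≈ 1.8013e+7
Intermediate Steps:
d = 0 (d = 4 - 1*4 = 4 - 4 = 0)
W(q) = -3 + 2*q**2 (W(q) = (q**2 + q**2) - 3 = 2*q**2 - 3 = -3 + 2*q**2)
H(I, A) = 1936 (H(I, A) = ((-3 + 2*(-5)**2) - 3)**2 = ((-3 + 2*25) - 3)**2 = ((-3 + 50) - 3)**2 = (47 - 3)**2 = 44**2 = 1936)
B(w, x) = -2 + 6*x (B(w, x) = -2 + (6*x + 0) = -2 + 6*x)
B(-3, sqrt(2 + H(5, 2)))**3 = (-2 + 6*sqrt(2 + 1936))**3 = (-2 + 6*sqrt(1938))**3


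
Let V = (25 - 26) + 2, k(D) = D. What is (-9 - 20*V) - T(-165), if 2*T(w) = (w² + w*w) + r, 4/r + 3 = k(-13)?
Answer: -218031/8 ≈ -27254.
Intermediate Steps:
r = -¼ (r = 4/(-3 - 13) = 4/(-16) = 4*(-1/16) = -¼ ≈ -0.25000)
V = 1 (V = -1 + 2 = 1)
T(w) = -⅛ + w² (T(w) = ((w² + w*w) - ¼)/2 = ((w² + w²) - ¼)/2 = (2*w² - ¼)/2 = (-¼ + 2*w²)/2 = -⅛ + w²)
(-9 - 20*V) - T(-165) = (-9 - 20*1) - (-⅛ + (-165)²) = (-9 - 20) - (-⅛ + 27225) = -29 - 1*217799/8 = -29 - 217799/8 = -218031/8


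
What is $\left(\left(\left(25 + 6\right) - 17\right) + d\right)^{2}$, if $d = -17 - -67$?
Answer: $4096$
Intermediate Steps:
$d = 50$ ($d = -17 + 67 = 50$)
$\left(\left(\left(25 + 6\right) - 17\right) + d\right)^{2} = \left(\left(\left(25 + 6\right) - 17\right) + 50\right)^{2} = \left(\left(31 - 17\right) + 50\right)^{2} = \left(14 + 50\right)^{2} = 64^{2} = 4096$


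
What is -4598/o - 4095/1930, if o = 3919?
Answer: -4984489/1512734 ≈ -3.2950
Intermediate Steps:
-4598/o - 4095/1930 = -4598/3919 - 4095/1930 = -4598*1/3919 - 4095*1/1930 = -4598/3919 - 819/386 = -4984489/1512734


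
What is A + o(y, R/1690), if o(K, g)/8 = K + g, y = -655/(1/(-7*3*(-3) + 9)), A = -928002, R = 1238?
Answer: -1102958338/845 ≈ -1.3053e+6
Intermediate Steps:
y = -47160 (y = -655/(1/(-(-63) + 9)) = -655/(1/(-7*(-9) + 9)) = -655/(1/(63 + 9)) = -655/(1/72) = -655/1/72 = -655*72 = -47160)
o(K, g) = 8*K + 8*g (o(K, g) = 8*(K + g) = 8*K + 8*g)
A + o(y, R/1690) = -928002 + (8*(-47160) + 8*(1238/1690)) = -928002 + (-377280 + 8*(1238*(1/1690))) = -928002 + (-377280 + 8*(619/845)) = -928002 + (-377280 + 4952/845) = -928002 - 318796648/845 = -1102958338/845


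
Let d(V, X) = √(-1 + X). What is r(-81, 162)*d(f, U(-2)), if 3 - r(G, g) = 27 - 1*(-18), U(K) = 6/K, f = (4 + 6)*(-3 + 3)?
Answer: -84*I ≈ -84.0*I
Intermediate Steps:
f = 0 (f = 10*0 = 0)
r(G, g) = -42 (r(G, g) = 3 - (27 - 1*(-18)) = 3 - (27 + 18) = 3 - 1*45 = 3 - 45 = -42)
r(-81, 162)*d(f, U(-2)) = -42*√(-1 + 6/(-2)) = -42*√(-1 + 6*(-½)) = -42*√(-1 - 3) = -84*I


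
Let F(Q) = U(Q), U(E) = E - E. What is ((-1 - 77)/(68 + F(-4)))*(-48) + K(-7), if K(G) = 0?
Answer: 936/17 ≈ 55.059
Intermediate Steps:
U(E) = 0
F(Q) = 0
((-1 - 77)/(68 + F(-4)))*(-48) + K(-7) = ((-1 - 77)/(68 + 0))*(-48) + 0 = -78/68*(-48) + 0 = -78*1/68*(-48) + 0 = -39/34*(-48) + 0 = 936/17 + 0 = 936/17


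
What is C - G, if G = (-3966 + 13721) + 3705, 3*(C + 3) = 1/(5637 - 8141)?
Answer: -101134057/7512 ≈ -13463.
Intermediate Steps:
C = -22537/7512 (C = -3 + 1/(3*(5637 - 8141)) = -3 + (⅓)/(-2504) = -3 + (⅓)*(-1/2504) = -3 - 1/7512 = -22537/7512 ≈ -3.0001)
G = 13460 (G = 9755 + 3705 = 13460)
C - G = -22537/7512 - 1*13460 = -22537/7512 - 13460 = -101134057/7512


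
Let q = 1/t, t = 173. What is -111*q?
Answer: -111/173 ≈ -0.64162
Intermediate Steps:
q = 1/173 ≈ 0.0057803
-111*q = -111*1/173 = -111/173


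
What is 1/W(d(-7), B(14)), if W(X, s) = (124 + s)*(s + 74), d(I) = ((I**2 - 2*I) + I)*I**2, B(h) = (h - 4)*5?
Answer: 1/21576 ≈ 4.6348e-5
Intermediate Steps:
B(h) = -20 + 5*h (B(h) = (-4 + h)*5 = -20 + 5*h)
d(I) = I**2*(I**2 - I) (d(I) = (I**2 - I)*I**2 = I**2*(I**2 - I))
W(X, s) = (74 + s)*(124 + s) (W(X, s) = (124 + s)*(74 + s) = (74 + s)*(124 + s))
1/W(d(-7), B(14)) = 1/(9176 + (-20 + 5*14)**2 + 198*(-20 + 5*14)) = 1/(9176 + (-20 + 70)**2 + 198*(-20 + 70)) = 1/(9176 + 50**2 + 198*50) = 1/(9176 + 2500 + 9900) = 1/21576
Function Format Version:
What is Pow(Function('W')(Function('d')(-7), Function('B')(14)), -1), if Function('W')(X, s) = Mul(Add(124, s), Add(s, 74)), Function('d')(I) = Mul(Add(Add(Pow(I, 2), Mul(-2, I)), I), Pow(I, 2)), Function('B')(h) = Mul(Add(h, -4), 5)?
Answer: Rational(1, 21576) ≈ 4.6348e-5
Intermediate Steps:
Function('B')(h) = Add(-20, Mul(5, h)) (Function('B')(h) = Mul(Add(-4, h), 5) = Add(-20, Mul(5, h)))
Function('d')(I) = Mul(Pow(I, 2), Add(Pow(I, 2), Mul(-1, I))) (Function('d')(I) = Mul(Add(Pow(I, 2), Mul(-1, I)), Pow(I, 2)) = Mul(Pow(I, 2), Add(Pow(I, 2), Mul(-1, I))))
Function('W')(X, s) = Mul(Add(74, s), Add(124, s)) (Function('W')(X, s) = Mul(Add(124, s), Add(74, s)) = Mul(Add(74, s), Add(124, s)))
Pow(Function('W')(Function('d')(-7), Function('B')(14)), -1) = Pow(Add(9176, Pow(Add(-20, Mul(5, 14)), 2), Mul(198, Add(-20, Mul(5, 14)))), -1) = Pow(Add(9176, Pow(Add(-20, 70), 2), Mul(198, Add(-20, 70))), -1) = Pow(Add(9176, Pow(50, 2), Mul(198, 50)), -1) = Pow(Add(9176, 2500, 9900), -1) = Pow(21576, -1) = Rational(1, 21576)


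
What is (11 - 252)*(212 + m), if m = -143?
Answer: -16629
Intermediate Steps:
(11 - 252)*(212 + m) = (11 - 252)*(212 - 143) = -241*69 = -16629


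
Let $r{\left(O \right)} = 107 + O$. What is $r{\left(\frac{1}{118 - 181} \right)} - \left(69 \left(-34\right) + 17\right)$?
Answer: $\frac{153467}{63} \approx 2436.0$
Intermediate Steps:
$r{\left(\frac{1}{118 - 181} \right)} - \left(69 \left(-34\right) + 17\right) = \left(107 + \frac{1}{118 - 181}\right) - \left(69 \left(-34\right) + 17\right) = \left(107 + \frac{1}{-63}\right) - \left(-2346 + 17\right) = \left(107 - \frac{1}{63}\right) - -2329 = \frac{6740}{63} + 2329 = \frac{153467}{63}$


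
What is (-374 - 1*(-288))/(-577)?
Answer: 86/577 ≈ 0.14905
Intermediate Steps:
(-374 - 1*(-288))/(-577) = (-374 + 288)*(-1/577) = -86*(-1/577) = 86/577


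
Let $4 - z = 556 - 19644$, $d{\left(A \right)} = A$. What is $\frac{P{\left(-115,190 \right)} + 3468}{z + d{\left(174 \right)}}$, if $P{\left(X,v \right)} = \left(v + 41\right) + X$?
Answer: $\frac{1792}{9633} \approx 0.18603$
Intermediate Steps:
$P{\left(X,v \right)} = 41 + X + v$ ($P{\left(X,v \right)} = \left(41 + v\right) + X = 41 + X + v$)
$z = 19092$ ($z = 4 - \left(556 - 19644\right) = 4 - -19088 = 4 + 19088 = 19092$)
$\frac{P{\left(-115,190 \right)} + 3468}{z + d{\left(174 \right)}} = \frac{\left(41 - 115 + 190\right) + 3468}{19092 + 174} = \frac{116 + 3468}{19266} = 3584 \cdot \frac{1}{19266} = \frac{1792}{9633}$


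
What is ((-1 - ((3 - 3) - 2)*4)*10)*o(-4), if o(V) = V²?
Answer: 1120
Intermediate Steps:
((-1 - ((3 - 3) - 2)*4)*10)*o(-4) = ((-1 - ((3 - 3) - 2)*4)*10)*(-4)² = ((-1 - (0 - 2)*4)*10)*16 = ((-1 - (-2)*4)*10)*16 = ((-1 - 1*(-8))*10)*16 = ((-1 + 8)*10)*16 = (7*10)*16 = 70*16 = 1120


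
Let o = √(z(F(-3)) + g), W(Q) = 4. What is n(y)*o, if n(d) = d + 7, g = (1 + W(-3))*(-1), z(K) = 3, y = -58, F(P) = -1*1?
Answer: -51*I*√2 ≈ -72.125*I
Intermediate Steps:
F(P) = -1
g = -5 (g = (1 + 4)*(-1) = 5*(-1) = -5)
n(d) = 7 + d
o = I*√2 (o = √(3 - 5) = √(-2) = I*√2 ≈ 1.4142*I)
n(y)*o = (7 - 58)*(I*√2) = -51*I*√2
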